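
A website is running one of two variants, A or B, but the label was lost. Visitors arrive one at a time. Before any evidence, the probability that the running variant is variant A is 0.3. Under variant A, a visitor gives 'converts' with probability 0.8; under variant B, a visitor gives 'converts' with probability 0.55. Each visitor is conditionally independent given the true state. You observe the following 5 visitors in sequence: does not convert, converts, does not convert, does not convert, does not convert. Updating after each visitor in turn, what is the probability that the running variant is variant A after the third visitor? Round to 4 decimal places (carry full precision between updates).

After 'does not convert': P(A) = 0.2·0.3000 / (0.2·0.3000 + 0.45·0.7000) ≈ 0.1600
After 'converts': P(A) = 0.8·0.1600 / (0.8·0.1600 + 0.55·0.8400) ≈ 0.2169
After 'does not convert': P(A) = 0.2·0.2169 / (0.2·0.2169 + 0.45·0.7831) ≈ 0.1096

0.1096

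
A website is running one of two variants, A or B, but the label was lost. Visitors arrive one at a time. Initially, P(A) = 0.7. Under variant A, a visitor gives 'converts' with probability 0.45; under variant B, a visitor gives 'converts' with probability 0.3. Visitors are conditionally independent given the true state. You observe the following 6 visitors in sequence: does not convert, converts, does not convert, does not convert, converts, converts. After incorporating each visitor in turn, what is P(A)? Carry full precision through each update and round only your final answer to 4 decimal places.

After 'does not convert': P(A) = 0.55·0.7000 / (0.55·0.7000 + 0.7·0.3000) ≈ 0.6471
After 'converts': P(A) = 0.45·0.6471 / (0.45·0.6471 + 0.3·0.3529) ≈ 0.7333
After 'does not convert': P(A) = 0.55·0.7333 / (0.55·0.7333 + 0.7·0.2667) ≈ 0.6836
After 'does not convert': P(A) = 0.55·0.6836 / (0.55·0.6836 + 0.7·0.3164) ≈ 0.6293
After 'converts': P(A) = 0.45·0.6293 / (0.45·0.6293 + 0.3·0.3707) ≈ 0.7180
After 'converts': P(A) = 0.45·0.7180 / (0.45·0.7180 + 0.3·0.2820) ≈ 0.7925

0.7925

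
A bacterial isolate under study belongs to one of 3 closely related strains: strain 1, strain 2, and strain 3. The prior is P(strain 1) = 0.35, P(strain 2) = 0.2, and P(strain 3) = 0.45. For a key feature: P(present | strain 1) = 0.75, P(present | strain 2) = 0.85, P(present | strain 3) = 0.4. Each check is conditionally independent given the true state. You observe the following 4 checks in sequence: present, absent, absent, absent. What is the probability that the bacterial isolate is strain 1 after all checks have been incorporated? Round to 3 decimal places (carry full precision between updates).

Each posterior becomes the prior for the next update.
After 'present': normaliser = 0.75·0.3500 + 0.85·0.2000 + 0.4·0.4500; P(strain 1) ≈ 0.4286, P(strain 2) ≈ 0.2776, P(strain 3) ≈ 0.2939
After 'absent': normaliser = 0.25·0.4286 + 0.15·0.2776 + 0.6·0.2939; P(strain 1) ≈ 0.3296, P(strain 2) ≈ 0.1281, P(strain 3) ≈ 0.5424
After 'absent': normaliser = 0.25·0.3296 + 0.15·0.1281 + 0.6·0.5424; P(strain 1) ≈ 0.1929, P(strain 2) ≈ 0.0450, P(strain 3) ≈ 0.7621
After 'absent': normaliser = 0.25·0.1929 + 0.15·0.0450 + 0.6·0.7621; P(strain 1) ≈ 0.0942, P(strain 2) ≈ 0.0132, P(strain 3) ≈ 0.8927

0.094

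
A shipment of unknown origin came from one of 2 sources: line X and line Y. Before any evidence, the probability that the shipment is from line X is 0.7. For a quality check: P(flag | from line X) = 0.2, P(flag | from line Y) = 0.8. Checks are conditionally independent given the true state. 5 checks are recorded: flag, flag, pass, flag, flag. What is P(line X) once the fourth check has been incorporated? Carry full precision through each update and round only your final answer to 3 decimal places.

0.127

Apply Bayes' rule sequentially, carrying P(line X) forward.
After 'flag': P(line X) = 0.2·0.7000 / (0.2·0.7000 + 0.8·0.3000) ≈ 0.3684
After 'flag': P(line X) = 0.2·0.3684 / (0.2·0.3684 + 0.8·0.6316) ≈ 0.1273
After 'pass': P(line X) = 0.8·0.1273 / (0.8·0.1273 + 0.2·0.8727) ≈ 0.3684
After 'flag': P(line X) = 0.2·0.3684 / (0.2·0.3684 + 0.8·0.6316) ≈ 0.1273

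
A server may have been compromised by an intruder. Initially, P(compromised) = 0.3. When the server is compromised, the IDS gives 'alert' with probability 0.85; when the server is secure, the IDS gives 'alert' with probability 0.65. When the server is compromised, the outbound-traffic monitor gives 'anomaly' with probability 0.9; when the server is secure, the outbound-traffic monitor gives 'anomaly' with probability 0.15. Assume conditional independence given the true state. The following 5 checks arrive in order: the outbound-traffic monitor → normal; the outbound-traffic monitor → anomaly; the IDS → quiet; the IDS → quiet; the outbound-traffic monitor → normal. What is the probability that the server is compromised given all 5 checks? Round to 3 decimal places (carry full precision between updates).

0.006

Each posterior becomes the prior for the next update.
After the outbound-traffic monitor='normal': P(compromised) = 0.1·0.3000 / (0.1·0.3000 + 0.85·0.7000) ≈ 0.0480
After the outbound-traffic monitor='anomaly': P(compromised) = 0.9·0.0480 / (0.9·0.0480 + 0.15·0.9520) ≈ 0.2323
After the IDS='quiet': P(compromised) = 0.15·0.2323 / (0.15·0.2323 + 0.35·0.7677) ≈ 0.1148
After the IDS='quiet': P(compromised) = 0.15·0.1148 / (0.15·0.1148 + 0.35·0.8852) ≈ 0.0526
After the outbound-traffic monitor='normal': P(compromised) = 0.1·0.0526 / (0.1·0.0526 + 0.85·0.9474) ≈ 0.0065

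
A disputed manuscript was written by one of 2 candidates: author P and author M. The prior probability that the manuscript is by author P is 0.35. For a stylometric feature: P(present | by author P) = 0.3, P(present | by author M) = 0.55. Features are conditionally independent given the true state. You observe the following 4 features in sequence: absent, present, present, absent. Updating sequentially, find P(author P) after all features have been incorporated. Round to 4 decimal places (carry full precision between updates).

After 'absent': P(author P) = 0.7·0.3500 / (0.7·0.3500 + 0.45·0.6500) ≈ 0.4558
After 'present': P(author P) = 0.3·0.4558 / (0.3·0.4558 + 0.55·0.5442) ≈ 0.3136
After 'present': P(author P) = 0.3·0.3136 / (0.3·0.3136 + 0.55·0.6864) ≈ 0.1995
After 'absent': P(author P) = 0.7·0.1995 / (0.7·0.1995 + 0.45·0.8005) ≈ 0.2794

0.2794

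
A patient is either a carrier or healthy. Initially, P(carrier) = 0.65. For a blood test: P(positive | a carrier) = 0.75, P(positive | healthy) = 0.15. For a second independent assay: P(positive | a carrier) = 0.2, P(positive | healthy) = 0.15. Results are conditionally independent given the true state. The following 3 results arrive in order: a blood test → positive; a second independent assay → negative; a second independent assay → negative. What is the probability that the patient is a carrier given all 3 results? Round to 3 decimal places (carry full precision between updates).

Each posterior becomes the prior for the next update.
After a blood test='positive': P(carrier) = 0.75·0.6500 / (0.75·0.6500 + 0.15·0.3500) ≈ 0.9028
After a second independent assay='negative': P(carrier) = 0.8·0.9028 / (0.8·0.9028 + 0.85·0.0972) ≈ 0.8973
After a second independent assay='negative': P(carrier) = 0.8·0.8973 / (0.8·0.8973 + 0.85·0.1027) ≈ 0.8916

0.892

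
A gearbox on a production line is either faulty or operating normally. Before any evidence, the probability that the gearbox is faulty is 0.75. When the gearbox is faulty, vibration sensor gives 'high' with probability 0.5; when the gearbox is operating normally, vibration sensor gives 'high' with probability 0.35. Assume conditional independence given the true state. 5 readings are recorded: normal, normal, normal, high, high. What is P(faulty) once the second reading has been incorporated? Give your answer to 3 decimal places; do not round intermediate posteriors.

0.640

Each posterior becomes the prior for the next update.
After 'normal': P(faulty) = 0.5·0.7500 / (0.5·0.7500 + 0.65·0.2500) ≈ 0.6977
After 'normal': P(faulty) = 0.5·0.6977 / (0.5·0.6977 + 0.65·0.3023) ≈ 0.6397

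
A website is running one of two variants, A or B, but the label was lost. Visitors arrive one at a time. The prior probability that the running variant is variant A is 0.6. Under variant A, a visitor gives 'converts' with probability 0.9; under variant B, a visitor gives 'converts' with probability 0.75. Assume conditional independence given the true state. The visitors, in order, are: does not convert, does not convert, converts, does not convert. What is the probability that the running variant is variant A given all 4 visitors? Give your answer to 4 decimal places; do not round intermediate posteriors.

Each posterior becomes the prior for the next update.
After 'does not convert': P(A) = 0.1·0.6000 / (0.1·0.6000 + 0.25·0.4000) ≈ 0.3750
After 'does not convert': P(A) = 0.1·0.3750 / (0.1·0.3750 + 0.25·0.6250) ≈ 0.1935
After 'converts': P(A) = 0.9·0.1935 / (0.9·0.1935 + 0.75·0.8065) ≈ 0.2236
After 'does not convert': P(A) = 0.1·0.2236 / (0.1·0.2236 + 0.25·0.7764) ≈ 0.1033

0.1033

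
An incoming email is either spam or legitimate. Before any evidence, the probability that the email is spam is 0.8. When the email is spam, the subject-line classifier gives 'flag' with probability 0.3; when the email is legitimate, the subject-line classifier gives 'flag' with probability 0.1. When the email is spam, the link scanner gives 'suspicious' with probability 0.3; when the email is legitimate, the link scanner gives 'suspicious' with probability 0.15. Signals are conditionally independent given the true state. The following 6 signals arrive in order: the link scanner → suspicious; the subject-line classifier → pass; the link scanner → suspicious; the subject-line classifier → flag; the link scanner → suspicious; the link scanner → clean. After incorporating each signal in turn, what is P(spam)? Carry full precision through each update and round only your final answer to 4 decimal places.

After the link scanner='suspicious': P(spam) = 0.3·0.8000 / (0.3·0.8000 + 0.15·0.2000) ≈ 0.8889
After the subject-line classifier='pass': P(spam) = 0.7·0.8889 / (0.7·0.8889 + 0.9·0.1111) ≈ 0.8615
After the link scanner='suspicious': P(spam) = 0.3·0.8615 / (0.3·0.8615 + 0.15·0.1385) ≈ 0.9256
After the subject-line classifier='flag': P(spam) = 0.3·0.9256 / (0.3·0.9256 + 0.1·0.0744) ≈ 0.9739
After the link scanner='suspicious': P(spam) = 0.3·0.9739 / (0.3·0.9739 + 0.15·0.0261) ≈ 0.9868
After the link scanner='clean': P(spam) = 0.7·0.9868 / (0.7·0.9868 + 0.85·0.0132) ≈ 0.9840

0.9840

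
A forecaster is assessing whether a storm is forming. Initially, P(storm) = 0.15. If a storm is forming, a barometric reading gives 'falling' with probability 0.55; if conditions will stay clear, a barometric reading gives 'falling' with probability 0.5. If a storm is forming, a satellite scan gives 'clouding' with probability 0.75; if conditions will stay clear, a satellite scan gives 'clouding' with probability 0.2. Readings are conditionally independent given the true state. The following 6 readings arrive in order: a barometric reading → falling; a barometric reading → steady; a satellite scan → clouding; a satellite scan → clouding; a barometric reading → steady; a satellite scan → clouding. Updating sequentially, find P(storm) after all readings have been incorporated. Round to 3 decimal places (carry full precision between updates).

After a barometric reading='falling': P(storm) = 0.55·0.1500 / (0.55·0.1500 + 0.5·0.8500) ≈ 0.1626
After a barometric reading='steady': P(storm) = 0.45·0.1626 / (0.45·0.1626 + 0.5·0.8374) ≈ 0.1487
After a satellite scan='clouding': P(storm) = 0.75·0.1487 / (0.75·0.1487 + 0.2·0.8513) ≈ 0.3958
After a satellite scan='clouding': P(storm) = 0.75·0.3958 / (0.75·0.3958 + 0.2·0.6042) ≈ 0.7107
After a barometric reading='steady': P(storm) = 0.45·0.7107 / (0.45·0.7107 + 0.5·0.2893) ≈ 0.6886
After a satellite scan='clouding': P(storm) = 0.75·0.6886 / (0.75·0.6886 + 0.2·0.3114) ≈ 0.8924

0.892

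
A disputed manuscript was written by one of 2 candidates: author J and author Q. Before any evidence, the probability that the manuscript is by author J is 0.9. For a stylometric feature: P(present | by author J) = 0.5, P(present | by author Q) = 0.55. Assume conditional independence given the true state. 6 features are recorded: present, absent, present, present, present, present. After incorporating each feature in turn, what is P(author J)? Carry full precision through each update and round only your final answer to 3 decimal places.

After 'present': P(author J) = 0.5·0.9000 / (0.5·0.9000 + 0.55·0.1000) ≈ 0.8911
After 'absent': P(author J) = 0.5·0.8911 / (0.5·0.8911 + 0.45·0.1089) ≈ 0.9009
After 'present': P(author J) = 0.5·0.9009 / (0.5·0.9009 + 0.55·0.0991) ≈ 0.8921
After 'present': P(author J) = 0.5·0.8921 / (0.5·0.8921 + 0.55·0.1079) ≈ 0.8825
After 'present': P(author J) = 0.5·0.8825 / (0.5·0.8825 + 0.55·0.1175) ≈ 0.8723
After 'present': P(author J) = 0.5·0.8723 / (0.5·0.8723 + 0.55·0.1277) ≈ 0.8613

0.861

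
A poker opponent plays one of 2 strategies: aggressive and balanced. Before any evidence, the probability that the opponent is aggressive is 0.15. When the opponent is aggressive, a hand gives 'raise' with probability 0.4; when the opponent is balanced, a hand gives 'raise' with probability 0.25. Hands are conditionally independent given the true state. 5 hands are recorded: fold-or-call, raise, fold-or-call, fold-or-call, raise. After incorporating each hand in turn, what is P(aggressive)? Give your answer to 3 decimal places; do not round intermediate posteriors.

0.188

After 'fold-or-call': P(aggressive) = 0.6·0.1500 / (0.6·0.1500 + 0.75·0.8500) ≈ 0.1237
After 'raise': P(aggressive) = 0.4·0.1237 / (0.4·0.1237 + 0.25·0.8763) ≈ 0.1843
After 'fold-or-call': P(aggressive) = 0.6·0.1843 / (0.6·0.1843 + 0.75·0.8157) ≈ 0.1530
After 'fold-or-call': P(aggressive) = 0.6·0.1530 / (0.6·0.1530 + 0.75·0.8470) ≈ 0.1263
After 'raise': P(aggressive) = 0.4·0.1263 / (0.4·0.1263 + 0.25·0.8737) ≈ 0.1879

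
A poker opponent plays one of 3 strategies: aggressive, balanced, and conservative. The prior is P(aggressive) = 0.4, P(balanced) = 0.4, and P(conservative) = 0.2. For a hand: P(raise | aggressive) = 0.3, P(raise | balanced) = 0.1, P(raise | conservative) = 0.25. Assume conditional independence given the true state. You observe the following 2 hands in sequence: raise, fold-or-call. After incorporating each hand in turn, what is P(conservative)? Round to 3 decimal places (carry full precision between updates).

After 'raise': normaliser = 0.3·0.4000 + 0.1·0.4000 + 0.25·0.2000; P(aggressive) ≈ 0.5714, P(balanced) ≈ 0.1905, P(conservative) ≈ 0.2381
After 'fold-or-call': normaliser = 0.7·0.5714 + 0.9·0.1905 + 0.75·0.2381; P(aggressive) ≈ 0.5333, P(balanced) ≈ 0.2286, P(conservative) ≈ 0.2381

0.238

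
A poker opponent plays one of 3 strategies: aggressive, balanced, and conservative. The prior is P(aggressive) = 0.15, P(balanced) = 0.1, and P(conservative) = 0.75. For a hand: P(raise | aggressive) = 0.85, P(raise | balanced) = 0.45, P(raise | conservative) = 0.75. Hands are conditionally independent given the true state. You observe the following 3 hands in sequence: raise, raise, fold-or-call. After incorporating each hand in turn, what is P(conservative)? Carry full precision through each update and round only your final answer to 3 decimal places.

0.794

Each posterior becomes the prior for the next update.
After 'raise': normaliser = 0.85·0.1500 + 0.45·0.1000 + 0.75·0.7500; P(aggressive) ≈ 0.1735, P(balanced) ≈ 0.0612, P(conservative) ≈ 0.7653
After 'raise': normaliser = 0.85·0.1735 + 0.45·0.0612 + 0.75·0.7653; P(aggressive) ≈ 0.1969, P(balanced) ≈ 0.0368, P(conservative) ≈ 0.7663
After 'fold-or-call': normaliser = 0.15·0.1969 + 0.55·0.0368 + 0.25·0.7663; P(aggressive) ≈ 0.1224, P(balanced) ≈ 0.0838, P(conservative) ≈ 0.7938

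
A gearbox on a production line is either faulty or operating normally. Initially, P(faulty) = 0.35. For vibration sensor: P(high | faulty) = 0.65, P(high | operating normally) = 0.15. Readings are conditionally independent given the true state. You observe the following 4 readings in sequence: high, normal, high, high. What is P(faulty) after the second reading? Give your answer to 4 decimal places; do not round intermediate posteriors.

0.4900

Apply Bayes' rule sequentially, carrying P(faulty) forward.
After 'high': P(faulty) = 0.65·0.3500 / (0.65·0.3500 + 0.15·0.6500) ≈ 0.7000
After 'normal': P(faulty) = 0.35·0.7000 / (0.35·0.7000 + 0.85·0.3000) ≈ 0.4900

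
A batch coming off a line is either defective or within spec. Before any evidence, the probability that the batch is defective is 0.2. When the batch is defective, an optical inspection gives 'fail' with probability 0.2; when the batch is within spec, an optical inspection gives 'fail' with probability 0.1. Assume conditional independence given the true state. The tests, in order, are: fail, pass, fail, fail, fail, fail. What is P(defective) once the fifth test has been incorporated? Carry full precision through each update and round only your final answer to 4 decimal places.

After 'fail': P(defective) = 0.2·0.2000 / (0.2·0.2000 + 0.1·0.8000) ≈ 0.3333
After 'pass': P(defective) = 0.8·0.3333 / (0.8·0.3333 + 0.9·0.6667) ≈ 0.3077
After 'fail': P(defective) = 0.2·0.3077 / (0.2·0.3077 + 0.1·0.6923) ≈ 0.4706
After 'fail': P(defective) = 0.2·0.4706 / (0.2·0.4706 + 0.1·0.5294) ≈ 0.6400
After 'fail': P(defective) = 0.2·0.6400 / (0.2·0.6400 + 0.1·0.3600) ≈ 0.7805

0.7805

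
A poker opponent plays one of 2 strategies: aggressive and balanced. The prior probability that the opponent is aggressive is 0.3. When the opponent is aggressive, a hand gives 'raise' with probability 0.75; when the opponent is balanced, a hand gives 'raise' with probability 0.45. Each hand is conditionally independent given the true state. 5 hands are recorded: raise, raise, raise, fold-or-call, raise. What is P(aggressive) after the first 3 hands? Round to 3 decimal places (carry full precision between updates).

After 'raise': P(aggressive) = 0.75·0.3000 / (0.75·0.3000 + 0.45·0.7000) ≈ 0.4167
After 'raise': P(aggressive) = 0.75·0.4167 / (0.75·0.4167 + 0.45·0.5833) ≈ 0.5435
After 'raise': P(aggressive) = 0.75·0.5435 / (0.75·0.5435 + 0.45·0.4565) ≈ 0.6649

0.665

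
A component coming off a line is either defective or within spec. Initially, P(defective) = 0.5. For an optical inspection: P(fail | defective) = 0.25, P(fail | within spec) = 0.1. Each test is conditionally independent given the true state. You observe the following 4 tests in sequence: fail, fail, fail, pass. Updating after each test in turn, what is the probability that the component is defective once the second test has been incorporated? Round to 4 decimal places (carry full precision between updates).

After 'fail': P(defective) = 0.25·0.5000 / (0.25·0.5000 + 0.1·0.5000) ≈ 0.7143
After 'fail': P(defective) = 0.25·0.7143 / (0.25·0.7143 + 0.1·0.2857) ≈ 0.8621

0.8621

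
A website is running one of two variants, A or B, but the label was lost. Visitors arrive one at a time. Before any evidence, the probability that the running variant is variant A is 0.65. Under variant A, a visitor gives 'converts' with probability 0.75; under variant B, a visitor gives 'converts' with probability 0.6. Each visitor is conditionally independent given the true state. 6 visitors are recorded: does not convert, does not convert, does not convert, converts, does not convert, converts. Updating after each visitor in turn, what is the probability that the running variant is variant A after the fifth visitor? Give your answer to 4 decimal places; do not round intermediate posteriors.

0.2616

After 'does not convert': P(A) = 0.25·0.6500 / (0.25·0.6500 + 0.4·0.3500) ≈ 0.5372
After 'does not convert': P(A) = 0.25·0.5372 / (0.25·0.5372 + 0.4·0.4628) ≈ 0.4204
After 'does not convert': P(A) = 0.25·0.4204 / (0.25·0.4204 + 0.4·0.5796) ≈ 0.3120
After 'converts': P(A) = 0.75·0.3120 / (0.75·0.3120 + 0.6·0.6880) ≈ 0.3617
After 'does not convert': P(A) = 0.25·0.3617 / (0.25·0.3617 + 0.4·0.6383) ≈ 0.2616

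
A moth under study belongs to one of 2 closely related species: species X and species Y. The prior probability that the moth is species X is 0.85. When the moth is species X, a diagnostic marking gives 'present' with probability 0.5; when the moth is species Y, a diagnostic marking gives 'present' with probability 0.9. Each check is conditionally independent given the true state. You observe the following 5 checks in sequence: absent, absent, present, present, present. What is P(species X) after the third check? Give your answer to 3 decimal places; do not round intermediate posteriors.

Each posterior becomes the prior for the next update.
After 'absent': P(species X) = 0.5·0.8500 / (0.5·0.8500 + 0.1·0.1500) ≈ 0.9659
After 'absent': P(species X) = 0.5·0.9659 / (0.5·0.9659 + 0.1·0.0341) ≈ 0.9930
After 'present': P(species X) = 0.5·0.9930 / (0.5·0.9930 + 0.9·0.0070) ≈ 0.9875

0.987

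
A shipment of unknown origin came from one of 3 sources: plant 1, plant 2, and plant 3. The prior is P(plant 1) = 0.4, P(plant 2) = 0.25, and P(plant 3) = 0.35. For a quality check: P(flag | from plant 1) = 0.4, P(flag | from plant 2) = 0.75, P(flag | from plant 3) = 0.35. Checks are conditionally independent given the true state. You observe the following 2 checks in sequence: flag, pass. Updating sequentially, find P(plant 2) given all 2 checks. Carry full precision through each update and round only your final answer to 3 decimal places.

After 'flag': normaliser = 0.4·0.4000 + 0.75·0.2500 + 0.35·0.3500; P(plant 1) ≈ 0.3404, P(plant 2) ≈ 0.3989, P(plant 3) ≈ 0.2606
After 'pass': normaliser = 0.6·0.3404 + 0.25·0.3989 + 0.65·0.2606; P(plant 1) ≈ 0.4315, P(plant 2) ≈ 0.2107, P(plant 3) ≈ 0.3579

0.211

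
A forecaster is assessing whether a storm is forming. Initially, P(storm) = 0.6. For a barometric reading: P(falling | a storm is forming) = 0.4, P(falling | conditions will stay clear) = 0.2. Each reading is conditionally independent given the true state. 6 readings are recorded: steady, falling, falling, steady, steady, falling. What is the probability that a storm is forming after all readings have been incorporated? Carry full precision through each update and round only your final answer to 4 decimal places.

0.8351

After 'steady': P(storm) = 0.6·0.6000 / (0.6·0.6000 + 0.8·0.4000) ≈ 0.5294
After 'falling': P(storm) = 0.4·0.5294 / (0.4·0.5294 + 0.2·0.4706) ≈ 0.6923
After 'falling': P(storm) = 0.4·0.6923 / (0.4·0.6923 + 0.2·0.3077) ≈ 0.8182
After 'steady': P(storm) = 0.6·0.8182 / (0.6·0.8182 + 0.8·0.1818) ≈ 0.7714
After 'steady': P(storm) = 0.6·0.7714 / (0.6·0.7714 + 0.8·0.2286) ≈ 0.7168
After 'falling': P(storm) = 0.4·0.7168 / (0.4·0.7168 + 0.2·0.2832) ≈ 0.8351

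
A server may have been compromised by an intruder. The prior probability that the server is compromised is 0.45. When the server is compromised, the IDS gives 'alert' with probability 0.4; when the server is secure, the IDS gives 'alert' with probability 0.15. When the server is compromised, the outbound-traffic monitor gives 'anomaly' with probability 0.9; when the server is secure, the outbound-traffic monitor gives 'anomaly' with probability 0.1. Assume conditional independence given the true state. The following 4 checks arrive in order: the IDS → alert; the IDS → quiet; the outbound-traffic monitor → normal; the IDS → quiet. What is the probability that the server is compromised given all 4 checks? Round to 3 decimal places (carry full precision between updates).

Each posterior becomes the prior for the next update.
After the IDS='alert': P(compromised) = 0.4·0.4500 / (0.4·0.4500 + 0.15·0.5500) ≈ 0.6857
After the IDS='quiet': P(compromised) = 0.6·0.6857 / (0.6·0.6857 + 0.85·0.3143) ≈ 0.6063
After the outbound-traffic monitor='normal': P(compromised) = 0.1·0.6063 / (0.1·0.6063 + 0.9·0.3937) ≈ 0.1461
After the IDS='quiet': P(compromised) = 0.6·0.1461 / (0.6·0.1461 + 0.85·0.8539) ≈ 0.1078

0.108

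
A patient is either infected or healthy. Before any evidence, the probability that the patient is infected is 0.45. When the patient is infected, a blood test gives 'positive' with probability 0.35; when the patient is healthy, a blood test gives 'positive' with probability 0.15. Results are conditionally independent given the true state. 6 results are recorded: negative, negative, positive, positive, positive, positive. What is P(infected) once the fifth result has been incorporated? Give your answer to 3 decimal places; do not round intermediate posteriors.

Each posterior becomes the prior for the next update.
After 'negative': P(infected) = 0.65·0.4500 / (0.65·0.4500 + 0.85·0.5500) ≈ 0.3849
After 'negative': P(infected) = 0.65·0.3849 / (0.65·0.3849 + 0.85·0.6151) ≈ 0.3236
After 'positive': P(infected) = 0.35·0.3236 / (0.35·0.3236 + 0.15·0.6764) ≈ 0.5275
After 'positive': P(infected) = 0.35·0.5275 / (0.35·0.5275 + 0.15·0.4725) ≈ 0.7226
After 'positive': P(infected) = 0.35·0.7226 / (0.35·0.7226 + 0.15·0.2774) ≈ 0.8587

0.859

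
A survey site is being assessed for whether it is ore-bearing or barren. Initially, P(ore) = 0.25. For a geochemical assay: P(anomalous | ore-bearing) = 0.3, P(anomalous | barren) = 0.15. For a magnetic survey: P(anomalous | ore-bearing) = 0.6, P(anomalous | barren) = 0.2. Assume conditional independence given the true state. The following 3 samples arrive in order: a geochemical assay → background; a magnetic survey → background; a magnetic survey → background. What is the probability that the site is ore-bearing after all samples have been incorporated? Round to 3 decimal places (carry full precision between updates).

0.064

Each posterior becomes the prior for the next update.
After a geochemical assay='background': P(ore) = 0.7·0.2500 / (0.7·0.2500 + 0.85·0.7500) ≈ 0.2154
After a magnetic survey='background': P(ore) = 0.4·0.2154 / (0.4·0.2154 + 0.8·0.7846) ≈ 0.1207
After a magnetic survey='background': P(ore) = 0.4·0.1207 / (0.4·0.1207 + 0.8·0.8793) ≈ 0.0642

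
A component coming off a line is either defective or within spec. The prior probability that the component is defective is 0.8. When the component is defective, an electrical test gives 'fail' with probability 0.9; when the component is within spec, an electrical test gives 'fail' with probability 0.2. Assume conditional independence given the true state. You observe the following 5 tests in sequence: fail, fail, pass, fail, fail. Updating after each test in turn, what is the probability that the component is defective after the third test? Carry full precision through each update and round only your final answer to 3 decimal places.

0.910

Apply Bayes' rule sequentially, carrying P(defective) forward.
After 'fail': P(defective) = 0.9·0.8000 / (0.9·0.8000 + 0.2·0.2000) ≈ 0.9474
After 'fail': P(defective) = 0.9·0.9474 / (0.9·0.9474 + 0.2·0.0526) ≈ 0.9878
After 'pass': P(defective) = 0.1·0.9878 / (0.1·0.9878 + 0.8·0.0122) ≈ 0.9101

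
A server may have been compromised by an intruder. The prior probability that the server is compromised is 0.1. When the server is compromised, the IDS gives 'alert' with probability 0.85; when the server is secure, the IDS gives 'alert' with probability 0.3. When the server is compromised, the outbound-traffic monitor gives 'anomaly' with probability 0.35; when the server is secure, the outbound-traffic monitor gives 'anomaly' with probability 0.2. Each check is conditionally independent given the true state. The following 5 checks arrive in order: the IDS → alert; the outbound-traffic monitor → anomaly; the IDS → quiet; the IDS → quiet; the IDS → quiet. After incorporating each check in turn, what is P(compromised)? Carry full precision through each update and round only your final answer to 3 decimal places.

0.005

Apply Bayes' rule sequentially, carrying P(compromised) forward.
After the IDS='alert': P(compromised) = 0.85·0.1000 / (0.85·0.1000 + 0.3·0.9000) ≈ 0.2394
After the outbound-traffic monitor='anomaly': P(compromised) = 0.35·0.2394 / (0.35·0.2394 + 0.2·0.7606) ≈ 0.3552
After the IDS='quiet': P(compromised) = 0.15·0.3552 / (0.15·0.3552 + 0.7·0.6448) ≈ 0.1056
After the IDS='quiet': P(compromised) = 0.15·0.1056 / (0.15·0.1056 + 0.7·0.8944) ≈ 0.0247
After the IDS='quiet': P(compromised) = 0.15·0.0247 / (0.15·0.0247 + 0.7·0.9753) ≈ 0.0054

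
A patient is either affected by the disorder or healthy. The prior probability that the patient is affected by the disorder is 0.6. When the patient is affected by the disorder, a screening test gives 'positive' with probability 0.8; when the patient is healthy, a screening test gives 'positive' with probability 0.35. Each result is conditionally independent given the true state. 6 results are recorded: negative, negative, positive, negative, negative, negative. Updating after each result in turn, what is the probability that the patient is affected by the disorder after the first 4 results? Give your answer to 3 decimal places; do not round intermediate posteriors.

0.091

After 'negative': P(affected) = 0.2·0.6000 / (0.2·0.6000 + 0.65·0.4000) ≈ 0.3158
After 'negative': P(affected) = 0.2·0.3158 / (0.2·0.3158 + 0.65·0.6842) ≈ 0.1244
After 'positive': P(affected) = 0.8·0.1244 / (0.8·0.1244 + 0.35·0.8756) ≈ 0.2451
After 'negative': P(affected) = 0.2·0.2451 / (0.2·0.2451 + 0.65·0.7549) ≈ 0.0908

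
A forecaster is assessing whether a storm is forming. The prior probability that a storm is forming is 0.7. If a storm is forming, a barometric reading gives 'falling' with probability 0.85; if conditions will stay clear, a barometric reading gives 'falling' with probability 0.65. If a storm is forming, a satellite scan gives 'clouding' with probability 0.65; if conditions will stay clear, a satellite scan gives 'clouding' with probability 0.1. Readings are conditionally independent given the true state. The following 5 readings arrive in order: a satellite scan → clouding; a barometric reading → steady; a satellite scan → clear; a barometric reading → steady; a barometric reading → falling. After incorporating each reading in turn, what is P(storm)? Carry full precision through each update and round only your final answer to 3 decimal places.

After a satellite scan='clouding': P(storm) = 0.65·0.7000 / (0.65·0.7000 + 0.1·0.3000) ≈ 0.9381
After a barometric reading='steady': P(storm) = 0.15·0.9381 / (0.15·0.9381 + 0.35·0.0619) ≈ 0.8667
After a satellite scan='clear': P(storm) = 0.35·0.8667 / (0.35·0.8667 + 0.9·0.1333) ≈ 0.7165
After a barometric reading='steady': P(storm) = 0.15·0.7165 / (0.15·0.7165 + 0.35·0.2835) ≈ 0.5200
After a barometric reading='falling': P(storm) = 0.85·0.5200 / (0.85·0.5200 + 0.65·0.4800) ≈ 0.5862

0.586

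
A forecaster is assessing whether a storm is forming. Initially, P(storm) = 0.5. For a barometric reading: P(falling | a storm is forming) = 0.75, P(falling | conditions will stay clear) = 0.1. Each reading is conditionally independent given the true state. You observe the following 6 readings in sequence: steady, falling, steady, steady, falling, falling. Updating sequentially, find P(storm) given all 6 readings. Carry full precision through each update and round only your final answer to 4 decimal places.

Each posterior becomes the prior for the next update.
After 'steady': P(storm) = 0.25·0.5000 / (0.25·0.5000 + 0.9·0.5000) ≈ 0.2174
After 'falling': P(storm) = 0.75·0.2174 / (0.75·0.2174 + 0.1·0.7826) ≈ 0.6757
After 'steady': P(storm) = 0.25·0.6757 / (0.25·0.6757 + 0.9·0.3243) ≈ 0.3666
After 'steady': P(storm) = 0.25·0.3666 / (0.25·0.3666 + 0.9·0.6334) ≈ 0.1385
After 'falling': P(storm) = 0.75·0.1385 / (0.75·0.1385 + 0.1·0.8615) ≈ 0.5466
After 'falling': P(storm) = 0.75·0.5466 / (0.75·0.5466 + 0.1·0.4534) ≈ 0.9004

0.9004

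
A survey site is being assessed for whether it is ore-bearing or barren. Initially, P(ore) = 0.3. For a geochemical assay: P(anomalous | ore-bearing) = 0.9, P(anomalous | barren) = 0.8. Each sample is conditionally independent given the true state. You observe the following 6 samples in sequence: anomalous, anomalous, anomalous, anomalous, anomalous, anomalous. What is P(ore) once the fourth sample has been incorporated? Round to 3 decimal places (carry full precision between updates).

0.407

After 'anomalous': P(ore) = 0.9·0.3000 / (0.9·0.3000 + 0.8·0.7000) ≈ 0.3253
After 'anomalous': P(ore) = 0.9·0.3253 / (0.9·0.3253 + 0.8·0.6747) ≈ 0.3517
After 'anomalous': P(ore) = 0.9·0.3517 / (0.9·0.3517 + 0.8·0.6483) ≈ 0.3790
After 'anomalous': P(ore) = 0.9·0.3790 / (0.9·0.3790 + 0.8·0.6210) ≈ 0.4071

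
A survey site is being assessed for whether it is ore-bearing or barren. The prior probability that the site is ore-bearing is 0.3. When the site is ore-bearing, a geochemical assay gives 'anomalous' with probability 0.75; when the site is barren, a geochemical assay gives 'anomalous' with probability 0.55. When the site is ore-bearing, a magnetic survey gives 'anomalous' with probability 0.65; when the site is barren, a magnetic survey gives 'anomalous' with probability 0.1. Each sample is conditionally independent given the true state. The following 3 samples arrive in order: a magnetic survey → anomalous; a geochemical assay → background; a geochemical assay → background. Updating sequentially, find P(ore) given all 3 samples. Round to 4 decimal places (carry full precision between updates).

0.4623

Each posterior becomes the prior for the next update.
After a magnetic survey='anomalous': P(ore) = 0.65·0.3000 / (0.65·0.3000 + 0.1·0.7000) ≈ 0.7358
After a geochemical assay='background': P(ore) = 0.25·0.7358 / (0.25·0.7358 + 0.45·0.2642) ≈ 0.6075
After a geochemical assay='background': P(ore) = 0.25·0.6075 / (0.25·0.6075 + 0.45·0.3925) ≈ 0.4623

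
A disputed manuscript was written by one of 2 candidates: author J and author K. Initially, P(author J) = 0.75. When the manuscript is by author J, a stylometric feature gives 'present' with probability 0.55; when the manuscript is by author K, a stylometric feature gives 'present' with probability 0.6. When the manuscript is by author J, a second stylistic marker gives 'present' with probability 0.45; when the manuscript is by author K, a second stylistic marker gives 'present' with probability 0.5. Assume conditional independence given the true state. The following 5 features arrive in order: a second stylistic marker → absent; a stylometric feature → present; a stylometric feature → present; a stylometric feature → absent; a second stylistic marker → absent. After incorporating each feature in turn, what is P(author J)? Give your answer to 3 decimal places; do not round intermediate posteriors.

0.774

Apply Bayes' rule sequentially, carrying P(author J) forward.
After a second stylistic marker='absent': P(author J) = 0.55·0.7500 / (0.55·0.7500 + 0.5·0.2500) ≈ 0.7674
After a stylometric feature='present': P(author J) = 0.55·0.7674 / (0.55·0.7674 + 0.6·0.2326) ≈ 0.7516
After a stylometric feature='present': P(author J) = 0.55·0.7516 / (0.55·0.7516 + 0.6·0.2484) ≈ 0.7350
After a stylometric feature='absent': P(author J) = 0.45·0.7350 / (0.45·0.7350 + 0.4·0.2650) ≈ 0.7573
After a second stylistic marker='absent': P(author J) = 0.55·0.7573 / (0.55·0.7573 + 0.5·0.2427) ≈ 0.7743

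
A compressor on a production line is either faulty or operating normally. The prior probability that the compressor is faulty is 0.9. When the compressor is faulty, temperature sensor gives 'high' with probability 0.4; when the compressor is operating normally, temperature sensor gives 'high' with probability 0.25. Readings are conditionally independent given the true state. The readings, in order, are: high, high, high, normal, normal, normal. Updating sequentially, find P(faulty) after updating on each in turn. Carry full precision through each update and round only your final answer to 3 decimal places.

0.950

After 'high': P(faulty) = 0.4·0.9000 / (0.4·0.9000 + 0.25·0.1000) ≈ 0.9351
After 'high': P(faulty) = 0.4·0.9351 / (0.4·0.9351 + 0.25·0.0649) ≈ 0.9584
After 'high': P(faulty) = 0.4·0.9584 / (0.4·0.9584 + 0.25·0.0416) ≈ 0.9736
After 'normal': P(faulty) = 0.6·0.9736 / (0.6·0.9736 + 0.75·0.0264) ≈ 0.9672
After 'normal': P(faulty) = 0.6·0.9672 / (0.6·0.9672 + 0.75·0.0328) ≈ 0.9593
After 'normal': P(faulty) = 0.6·0.9593 / (0.6·0.9593 + 0.75·0.0407) ≈ 0.9497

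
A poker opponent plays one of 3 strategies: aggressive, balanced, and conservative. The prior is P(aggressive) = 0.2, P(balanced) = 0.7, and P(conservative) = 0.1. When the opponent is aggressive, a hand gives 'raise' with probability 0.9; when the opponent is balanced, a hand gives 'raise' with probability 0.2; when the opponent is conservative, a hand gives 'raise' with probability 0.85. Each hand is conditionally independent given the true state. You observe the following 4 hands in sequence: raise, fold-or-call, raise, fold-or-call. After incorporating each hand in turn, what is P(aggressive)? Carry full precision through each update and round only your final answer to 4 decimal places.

After 'raise': normaliser = 0.9·0.2000 + 0.2·0.7000 + 0.85·0.1000; P(aggressive) ≈ 0.4444, P(balanced) ≈ 0.3457, P(conservative) ≈ 0.2099
After 'fold-or-call': normaliser = 0.1·0.4444 + 0.8·0.3457 + 0.15·0.2099; P(aggressive) ≈ 0.1261, P(balanced) ≈ 0.7846, P(conservative) ≈ 0.0893
After 'raise': normaliser = 0.9·0.1261 + 0.2·0.7846 + 0.85·0.0893; P(aggressive) ≈ 0.3277, P(balanced) ≈ 0.4531, P(conservative) ≈ 0.2192
After 'fold-or-call': normaliser = 0.1·0.3277 + 0.8·0.4531 + 0.15·0.2192; P(aggressive) ≈ 0.0765, P(balanced) ≈ 0.8467, P(conservative) ≈ 0.0768

0.0765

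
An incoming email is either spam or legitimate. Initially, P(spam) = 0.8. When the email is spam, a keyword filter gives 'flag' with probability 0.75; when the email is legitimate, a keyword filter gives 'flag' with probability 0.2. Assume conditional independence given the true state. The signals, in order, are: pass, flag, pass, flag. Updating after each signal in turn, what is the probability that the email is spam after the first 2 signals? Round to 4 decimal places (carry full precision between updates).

0.8242

After 'pass': P(spam) = 0.25·0.8000 / (0.25·0.8000 + 0.8·0.2000) ≈ 0.5556
After 'flag': P(spam) = 0.75·0.5556 / (0.75·0.5556 + 0.2·0.4444) ≈ 0.8242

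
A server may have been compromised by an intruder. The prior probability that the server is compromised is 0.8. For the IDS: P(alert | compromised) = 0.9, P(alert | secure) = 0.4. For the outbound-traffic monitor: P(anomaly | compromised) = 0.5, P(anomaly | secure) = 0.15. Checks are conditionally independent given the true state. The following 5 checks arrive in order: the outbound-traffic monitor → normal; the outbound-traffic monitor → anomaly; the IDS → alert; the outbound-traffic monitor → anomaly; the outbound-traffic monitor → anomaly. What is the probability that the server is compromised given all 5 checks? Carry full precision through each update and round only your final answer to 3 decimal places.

After the outbound-traffic monitor='normal': P(compromised) = 0.5·0.8000 / (0.5·0.8000 + 0.85·0.2000) ≈ 0.7018
After the outbound-traffic monitor='anomaly': P(compromised) = 0.5·0.7018 / (0.5·0.7018 + 0.15·0.2982) ≈ 0.8869
After the IDS='alert': P(compromised) = 0.9·0.8869 / (0.9·0.8869 + 0.4·0.1131) ≈ 0.9464
After the outbound-traffic monitor='anomaly': P(compromised) = 0.5·0.9464 / (0.5·0.9464 + 0.15·0.0536) ≈ 0.9833
After the outbound-traffic monitor='anomaly': P(compromised) = 0.5·0.9833 / (0.5·0.9833 + 0.15·0.0167) ≈ 0.9949

0.995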